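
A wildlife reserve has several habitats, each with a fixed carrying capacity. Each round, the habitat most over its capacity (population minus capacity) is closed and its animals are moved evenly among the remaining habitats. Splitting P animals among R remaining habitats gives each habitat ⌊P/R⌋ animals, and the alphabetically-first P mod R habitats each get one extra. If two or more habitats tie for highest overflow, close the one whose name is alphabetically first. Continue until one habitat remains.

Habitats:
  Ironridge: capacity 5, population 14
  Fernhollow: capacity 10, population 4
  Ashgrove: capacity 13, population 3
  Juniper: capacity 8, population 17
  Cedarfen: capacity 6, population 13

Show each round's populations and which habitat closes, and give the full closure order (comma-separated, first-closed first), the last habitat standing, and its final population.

Round 1: Ashgrove=3 Cedarfen=13 Fernhollow=4 Ironridge=14 Juniper=17 → close Ironridge (overflow 9)
  14÷4 = 3 each, +1 to first 2
Round 2: Ashgrove=7 Cedarfen=17 Fernhollow=7 Juniper=20 → close Juniper (overflow 12)
  20÷3 = 6 each, +1 to first 2
Round 3: Ashgrove=14 Cedarfen=24 Fernhollow=13 → close Cedarfen (overflow 18)
  24÷2 = 12 each, +1 to first 0
Round 4: Ashgrove=26 Fernhollow=25 → close Fernhollow (overflow 15)
  25÷1 = 25 each, +1 to first 0

Closure order: Ironridge, Juniper, Cedarfen, Fernhollow
Last habitat: Ashgrove with 51 animals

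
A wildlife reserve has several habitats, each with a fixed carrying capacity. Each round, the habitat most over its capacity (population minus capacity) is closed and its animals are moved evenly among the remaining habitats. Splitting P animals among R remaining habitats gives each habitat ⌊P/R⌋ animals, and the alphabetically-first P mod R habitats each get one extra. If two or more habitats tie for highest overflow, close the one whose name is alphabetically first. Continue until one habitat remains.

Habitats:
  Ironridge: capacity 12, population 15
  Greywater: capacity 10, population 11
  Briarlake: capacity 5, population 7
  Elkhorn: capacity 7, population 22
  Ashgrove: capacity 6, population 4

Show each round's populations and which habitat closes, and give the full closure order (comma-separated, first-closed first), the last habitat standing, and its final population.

Closure order: Elkhorn, Briarlake, Ironridge, Greywater
Last habitat: Ashgrove with 59 animals

Round 1: Ashgrove=4 Briarlake=7 Elkhorn=22 Greywater=11 Ironridge=15 → close Elkhorn (overflow 15)
  22÷4 = 5 each, +1 to first 2
Round 2: Ashgrove=10 Briarlake=13 Greywater=16 Ironridge=20 → close Briarlake (overflow 8)
  13÷3 = 4 each, +1 to first 1
Round 3: Ashgrove=15 Greywater=20 Ironridge=24 → close Ironridge (overflow 12)
  24÷2 = 12 each, +1 to first 0
Round 4: Ashgrove=27 Greywater=32 → close Greywater (overflow 22)
  32÷1 = 32 each, +1 to first 0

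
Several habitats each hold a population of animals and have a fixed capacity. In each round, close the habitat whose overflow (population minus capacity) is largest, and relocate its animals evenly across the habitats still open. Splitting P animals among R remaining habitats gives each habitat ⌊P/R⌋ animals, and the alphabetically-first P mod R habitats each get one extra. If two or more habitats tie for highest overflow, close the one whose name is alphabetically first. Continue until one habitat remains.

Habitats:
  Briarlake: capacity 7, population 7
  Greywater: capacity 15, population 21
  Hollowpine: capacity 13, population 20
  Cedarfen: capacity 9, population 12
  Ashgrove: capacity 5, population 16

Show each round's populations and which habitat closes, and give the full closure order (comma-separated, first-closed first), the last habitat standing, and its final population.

Round 1: Ashgrove=16 Briarlake=7 Cedarfen=12 Greywater=21 Hollowpine=20 → close Ashgrove (overflow 11)
  16÷4 = 4 each, +1 to first 0
Round 2: Briarlake=11 Cedarfen=16 Greywater=25 Hollowpine=24 → close Hollowpine (overflow 11)
  24÷3 = 8 each, +1 to first 0
Round 3: Briarlake=19 Cedarfen=24 Greywater=33 → close Greywater (overflow 18)
  33÷2 = 16 each, +1 to first 1
Round 4: Briarlake=36 Cedarfen=40 → close Cedarfen (overflow 31)
  40÷1 = 40 each, +1 to first 0

Closure order: Ashgrove, Hollowpine, Greywater, Cedarfen
Last habitat: Briarlake with 76 animals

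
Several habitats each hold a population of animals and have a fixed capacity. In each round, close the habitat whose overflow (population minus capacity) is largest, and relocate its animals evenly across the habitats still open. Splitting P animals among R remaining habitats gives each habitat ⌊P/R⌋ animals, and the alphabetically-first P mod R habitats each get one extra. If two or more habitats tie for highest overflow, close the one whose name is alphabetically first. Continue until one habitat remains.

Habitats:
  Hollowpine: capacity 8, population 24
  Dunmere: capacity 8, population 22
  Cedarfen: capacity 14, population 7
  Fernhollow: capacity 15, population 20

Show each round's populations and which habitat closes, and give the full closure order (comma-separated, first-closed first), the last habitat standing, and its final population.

Round 1: Cedarfen=7 Dunmere=22 Fernhollow=20 Hollowpine=24 → close Hollowpine (overflow 16)
  24÷3 = 8 each, +1 to first 0
Round 2: Cedarfen=15 Dunmere=30 Fernhollow=28 → close Dunmere (overflow 22)
  30÷2 = 15 each, +1 to first 0
Round 3: Cedarfen=30 Fernhollow=43 → close Fernhollow (overflow 28)
  43÷1 = 43 each, +1 to first 0

Closure order: Hollowpine, Dunmere, Fernhollow
Last habitat: Cedarfen with 73 animals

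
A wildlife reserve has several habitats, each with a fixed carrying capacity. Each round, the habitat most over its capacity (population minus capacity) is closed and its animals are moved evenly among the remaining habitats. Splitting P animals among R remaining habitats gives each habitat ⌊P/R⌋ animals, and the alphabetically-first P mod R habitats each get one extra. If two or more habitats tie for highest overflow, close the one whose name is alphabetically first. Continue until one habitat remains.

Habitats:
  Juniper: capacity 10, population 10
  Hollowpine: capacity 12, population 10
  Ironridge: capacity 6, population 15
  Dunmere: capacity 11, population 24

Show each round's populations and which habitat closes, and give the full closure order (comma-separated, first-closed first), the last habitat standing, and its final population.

Round 1: Dunmere=24 Hollowpine=10 Ironridge=15 Juniper=10 → close Dunmere (overflow 13)
  24÷3 = 8 each, +1 to first 0
Round 2: Hollowpine=18 Ironridge=23 Juniper=18 → close Ironridge (overflow 17)
  23÷2 = 11 each, +1 to first 1
Round 3: Hollowpine=30 Juniper=29 → close Juniper (overflow 19)
  29÷1 = 29 each, +1 to first 0

Closure order: Dunmere, Ironridge, Juniper
Last habitat: Hollowpine with 59 animals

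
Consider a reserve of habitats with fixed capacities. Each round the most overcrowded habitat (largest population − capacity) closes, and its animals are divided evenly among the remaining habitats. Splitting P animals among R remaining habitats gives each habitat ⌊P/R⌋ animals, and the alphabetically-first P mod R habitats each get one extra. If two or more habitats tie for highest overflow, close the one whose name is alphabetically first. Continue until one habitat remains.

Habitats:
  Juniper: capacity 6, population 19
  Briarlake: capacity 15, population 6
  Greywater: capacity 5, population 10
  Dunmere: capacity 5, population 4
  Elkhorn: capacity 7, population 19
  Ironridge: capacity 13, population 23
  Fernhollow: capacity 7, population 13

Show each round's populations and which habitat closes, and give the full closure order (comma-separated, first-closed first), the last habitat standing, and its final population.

Closure order: Juniper, Elkhorn, Ironridge, Fernhollow, Greywater, Dunmere
Last habitat: Briarlake with 94 animals

Round 1: Briarlake=6 Dunmere=4 Elkhorn=19 Fernhollow=13 Greywater=10 Ironridge=23 Juniper=19 → close Juniper (overflow 13)
  19÷6 = 3 each, +1 to first 1
Round 2: Briarlake=10 Dunmere=7 Elkhorn=22 Fernhollow=16 Greywater=13 Ironridge=26 → close Elkhorn (overflow 15)
  22÷5 = 4 each, +1 to first 2
Round 3: Briarlake=15 Dunmere=12 Fernhollow=20 Greywater=17 Ironridge=30 → close Ironridge (overflow 17)
  30÷4 = 7 each, +1 to first 2
Round 4: Briarlake=23 Dunmere=20 Fernhollow=27 Greywater=24 → close Fernhollow (overflow 20)
  27÷3 = 9 each, +1 to first 0
Round 5: Briarlake=32 Dunmere=29 Greywater=33 → close Greywater (overflow 28)
  33÷2 = 16 each, +1 to first 1
Round 6: Briarlake=49 Dunmere=45 → close Dunmere (overflow 40)
  45÷1 = 45 each, +1 to first 0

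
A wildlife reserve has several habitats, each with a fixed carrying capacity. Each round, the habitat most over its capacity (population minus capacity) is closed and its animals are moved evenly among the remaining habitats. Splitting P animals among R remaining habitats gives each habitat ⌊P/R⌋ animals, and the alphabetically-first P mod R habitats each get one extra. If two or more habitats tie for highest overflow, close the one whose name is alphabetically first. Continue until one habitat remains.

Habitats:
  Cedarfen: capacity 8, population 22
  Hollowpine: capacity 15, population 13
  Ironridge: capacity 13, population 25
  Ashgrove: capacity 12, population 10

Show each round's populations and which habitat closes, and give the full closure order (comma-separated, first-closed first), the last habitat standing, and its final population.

Closure order: Cedarfen, Ironridge, Ashgrove
Last habitat: Hollowpine with 70 animals

Round 1: Ashgrove=10 Cedarfen=22 Hollowpine=13 Ironridge=25 → close Cedarfen (overflow 14)
  22÷3 = 7 each, +1 to first 1
Round 2: Ashgrove=18 Hollowpine=20 Ironridge=32 → close Ironridge (overflow 19)
  32÷2 = 16 each, +1 to first 0
Round 3: Ashgrove=34 Hollowpine=36 → close Ashgrove (overflow 22)
  34÷1 = 34 each, +1 to first 0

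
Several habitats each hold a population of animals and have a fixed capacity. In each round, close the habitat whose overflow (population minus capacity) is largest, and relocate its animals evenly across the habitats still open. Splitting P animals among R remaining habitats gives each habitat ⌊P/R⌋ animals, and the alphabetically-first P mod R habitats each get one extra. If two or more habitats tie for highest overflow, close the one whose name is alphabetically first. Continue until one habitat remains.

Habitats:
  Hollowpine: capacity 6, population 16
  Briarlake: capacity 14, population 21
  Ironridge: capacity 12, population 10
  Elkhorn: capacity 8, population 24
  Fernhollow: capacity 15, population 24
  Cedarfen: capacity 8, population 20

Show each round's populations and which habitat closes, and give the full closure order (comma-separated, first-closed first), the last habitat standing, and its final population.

Round 1: Briarlake=21 Cedarfen=20 Elkhorn=24 Fernhollow=24 Hollowpine=16 Ironridge=10 → close Elkhorn (overflow 16)
  24÷5 = 4 each, +1 to first 4
Round 2: Briarlake=26 Cedarfen=25 Fernhollow=29 Hollowpine=21 Ironridge=14 → close Cedarfen (overflow 17)
  25÷4 = 6 each, +1 to first 1
Round 3: Briarlake=33 Fernhollow=35 Hollowpine=27 Ironridge=20 → close Hollowpine (overflow 21)
  27÷3 = 9 each, +1 to first 0
Round 4: Briarlake=42 Fernhollow=44 Ironridge=29 → close Fernhollow (overflow 29)
  44÷2 = 22 each, +1 to first 0
Round 5: Briarlake=64 Ironridge=51 → close Briarlake (overflow 50)
  64÷1 = 64 each, +1 to first 0

Closure order: Elkhorn, Cedarfen, Hollowpine, Fernhollow, Briarlake
Last habitat: Ironridge with 115 animals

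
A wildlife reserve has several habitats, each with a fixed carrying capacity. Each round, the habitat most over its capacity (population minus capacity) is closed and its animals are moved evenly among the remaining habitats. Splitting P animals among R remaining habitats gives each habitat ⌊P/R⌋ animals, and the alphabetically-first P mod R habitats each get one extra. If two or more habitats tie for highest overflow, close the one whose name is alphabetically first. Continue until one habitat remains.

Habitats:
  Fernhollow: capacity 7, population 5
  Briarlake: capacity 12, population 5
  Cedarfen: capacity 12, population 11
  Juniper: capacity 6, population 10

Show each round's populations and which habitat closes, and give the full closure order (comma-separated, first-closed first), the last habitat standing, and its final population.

Closure order: Juniper, Cedarfen, Fernhollow
Last habitat: Briarlake with 31 animals

Round 1: Briarlake=5 Cedarfen=11 Fernhollow=5 Juniper=10 → close Juniper (overflow 4)
  10÷3 = 3 each, +1 to first 1
Round 2: Briarlake=9 Cedarfen=14 Fernhollow=8 → close Cedarfen (overflow 2)
  14÷2 = 7 each, +1 to first 0
Round 3: Briarlake=16 Fernhollow=15 → close Fernhollow (overflow 8)
  15÷1 = 15 each, +1 to first 0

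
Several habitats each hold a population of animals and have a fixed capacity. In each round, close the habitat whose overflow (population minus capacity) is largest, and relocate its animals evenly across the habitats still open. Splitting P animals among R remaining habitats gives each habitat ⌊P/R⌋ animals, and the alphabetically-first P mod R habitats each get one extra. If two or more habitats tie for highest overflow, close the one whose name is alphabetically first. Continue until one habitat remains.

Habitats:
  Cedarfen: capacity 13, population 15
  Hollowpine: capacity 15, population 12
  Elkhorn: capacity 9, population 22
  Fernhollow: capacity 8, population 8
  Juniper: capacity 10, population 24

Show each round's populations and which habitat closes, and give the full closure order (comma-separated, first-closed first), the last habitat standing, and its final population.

Closure order: Juniper, Elkhorn, Cedarfen, Fernhollow
Last habitat: Hollowpine with 81 animals

Round 1: Cedarfen=15 Elkhorn=22 Fernhollow=8 Hollowpine=12 Juniper=24 → close Juniper (overflow 14)
  24÷4 = 6 each, +1 to first 0
Round 2: Cedarfen=21 Elkhorn=28 Fernhollow=14 Hollowpine=18 → close Elkhorn (overflow 19)
  28÷3 = 9 each, +1 to first 1
Round 3: Cedarfen=31 Fernhollow=23 Hollowpine=27 → close Cedarfen (overflow 18)
  31÷2 = 15 each, +1 to first 1
Round 4: Fernhollow=39 Hollowpine=42 → close Fernhollow (overflow 31)
  39÷1 = 39 each, +1 to first 0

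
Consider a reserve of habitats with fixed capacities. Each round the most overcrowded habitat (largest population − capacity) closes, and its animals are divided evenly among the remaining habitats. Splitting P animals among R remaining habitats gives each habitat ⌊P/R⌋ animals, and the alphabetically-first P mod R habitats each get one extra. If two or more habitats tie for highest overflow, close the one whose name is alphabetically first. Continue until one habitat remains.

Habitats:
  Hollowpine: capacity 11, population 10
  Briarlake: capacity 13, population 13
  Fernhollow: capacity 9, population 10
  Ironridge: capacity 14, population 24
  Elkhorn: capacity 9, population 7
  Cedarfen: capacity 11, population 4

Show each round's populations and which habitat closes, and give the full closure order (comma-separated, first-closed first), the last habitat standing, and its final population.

Closure order: Ironridge, Fernhollow, Briarlake, Elkhorn, Hollowpine
Last habitat: Cedarfen with 68 animals

Round 1: Briarlake=13 Cedarfen=4 Elkhorn=7 Fernhollow=10 Hollowpine=10 Ironridge=24 → close Ironridge (overflow 10)
  24÷5 = 4 each, +1 to first 4
Round 2: Briarlake=18 Cedarfen=9 Elkhorn=12 Fernhollow=15 Hollowpine=14 → close Fernhollow (overflow 6)
  15÷4 = 3 each, +1 to first 3
Round 3: Briarlake=22 Cedarfen=13 Elkhorn=16 Hollowpine=17 → close Briarlake (overflow 9)
  22÷3 = 7 each, +1 to first 1
Round 4: Cedarfen=21 Elkhorn=23 Hollowpine=24 → close Elkhorn (overflow 14)
  23÷2 = 11 each, +1 to first 1
Round 5: Cedarfen=33 Hollowpine=35 → close Hollowpine (overflow 24)
  35÷1 = 35 each, +1 to first 0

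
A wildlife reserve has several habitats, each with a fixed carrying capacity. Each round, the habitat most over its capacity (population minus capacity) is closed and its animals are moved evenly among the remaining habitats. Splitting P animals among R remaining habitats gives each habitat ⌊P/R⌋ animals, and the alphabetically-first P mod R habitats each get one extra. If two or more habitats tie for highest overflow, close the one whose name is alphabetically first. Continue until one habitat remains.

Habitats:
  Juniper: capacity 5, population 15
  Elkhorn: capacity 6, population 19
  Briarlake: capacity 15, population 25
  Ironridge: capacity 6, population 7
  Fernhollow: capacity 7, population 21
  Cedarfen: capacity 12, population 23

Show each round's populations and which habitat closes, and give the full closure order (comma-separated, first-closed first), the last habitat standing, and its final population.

Closure order: Fernhollow, Elkhorn, Briarlake, Cedarfen, Juniper
Last habitat: Ironridge with 110 animals

Round 1: Briarlake=25 Cedarfen=23 Elkhorn=19 Fernhollow=21 Ironridge=7 Juniper=15 → close Fernhollow (overflow 14)
  21÷5 = 4 each, +1 to first 1
Round 2: Briarlake=30 Cedarfen=27 Elkhorn=23 Ironridge=11 Juniper=19 → close Elkhorn (overflow 17)
  23÷4 = 5 each, +1 to first 3
Round 3: Briarlake=36 Cedarfen=33 Ironridge=17 Juniper=24 → close Briarlake (overflow 21)
  36÷3 = 12 each, +1 to first 0
Round 4: Cedarfen=45 Ironridge=29 Juniper=36 → close Cedarfen (overflow 33)
  45÷2 = 22 each, +1 to first 1
Round 5: Ironridge=52 Juniper=58 → close Juniper (overflow 53)
  58÷1 = 58 each, +1 to first 0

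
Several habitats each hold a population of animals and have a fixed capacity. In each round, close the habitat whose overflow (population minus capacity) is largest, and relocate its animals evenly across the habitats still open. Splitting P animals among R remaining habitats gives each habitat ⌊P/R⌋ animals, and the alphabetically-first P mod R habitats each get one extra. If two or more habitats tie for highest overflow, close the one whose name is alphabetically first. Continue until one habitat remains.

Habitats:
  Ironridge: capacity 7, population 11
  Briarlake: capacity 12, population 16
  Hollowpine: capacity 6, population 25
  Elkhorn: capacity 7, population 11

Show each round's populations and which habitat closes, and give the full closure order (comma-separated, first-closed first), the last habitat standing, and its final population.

Round 1: Briarlake=16 Elkhorn=11 Hollowpine=25 Ironridge=11 → close Hollowpine (overflow 19)
  25÷3 = 8 each, +1 to first 1
Round 2: Briarlake=25 Elkhorn=19 Ironridge=19 → close Briarlake (overflow 13)
  25÷2 = 12 each, +1 to first 1
Round 3: Elkhorn=32 Ironridge=31 → close Elkhorn (overflow 25)
  32÷1 = 32 each, +1 to first 0

Closure order: Hollowpine, Briarlake, Elkhorn
Last habitat: Ironridge with 63 animals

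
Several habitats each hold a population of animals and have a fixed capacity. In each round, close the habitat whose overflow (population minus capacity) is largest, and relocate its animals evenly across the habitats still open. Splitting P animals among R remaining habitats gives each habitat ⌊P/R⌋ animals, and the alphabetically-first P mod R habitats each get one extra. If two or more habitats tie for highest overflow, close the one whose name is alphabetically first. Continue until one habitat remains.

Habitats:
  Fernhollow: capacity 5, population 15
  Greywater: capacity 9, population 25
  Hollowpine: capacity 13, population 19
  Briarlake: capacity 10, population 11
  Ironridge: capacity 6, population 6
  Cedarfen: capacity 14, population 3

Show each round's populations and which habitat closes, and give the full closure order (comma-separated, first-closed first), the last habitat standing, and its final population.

Round 1: Briarlake=11 Cedarfen=3 Fernhollow=15 Greywater=25 Hollowpine=19 Ironridge=6 → close Greywater (overflow 16)
  25÷5 = 5 each, +1 to first 0
Round 2: Briarlake=16 Cedarfen=8 Fernhollow=20 Hollowpine=24 Ironridge=11 → close Fernhollow (overflow 15)
  20÷4 = 5 each, +1 to first 0
Round 3: Briarlake=21 Cedarfen=13 Hollowpine=29 Ironridge=16 → close Hollowpine (overflow 16)
  29÷3 = 9 each, +1 to first 2
Round 4: Briarlake=31 Cedarfen=23 Ironridge=25 → close Briarlake (overflow 21)
  31÷2 = 15 each, +1 to first 1
Round 5: Cedarfen=39 Ironridge=40 → close Ironridge (overflow 34)
  40÷1 = 40 each, +1 to first 0

Closure order: Greywater, Fernhollow, Hollowpine, Briarlake, Ironridge
Last habitat: Cedarfen with 79 animals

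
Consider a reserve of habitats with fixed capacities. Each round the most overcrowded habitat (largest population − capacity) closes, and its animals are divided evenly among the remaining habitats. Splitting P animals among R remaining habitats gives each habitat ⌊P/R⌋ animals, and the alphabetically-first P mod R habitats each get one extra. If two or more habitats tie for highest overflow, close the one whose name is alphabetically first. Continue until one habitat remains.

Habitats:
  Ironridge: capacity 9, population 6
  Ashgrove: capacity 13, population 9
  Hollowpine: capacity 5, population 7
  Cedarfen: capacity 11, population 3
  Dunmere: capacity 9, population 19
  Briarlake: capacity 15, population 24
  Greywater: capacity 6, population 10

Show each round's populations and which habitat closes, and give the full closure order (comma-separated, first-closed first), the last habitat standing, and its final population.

Closure order: Dunmere, Briarlake, Greywater, Hollowpine, Ashgrove, Ironridge
Last habitat: Cedarfen with 78 animals

Round 1: Ashgrove=9 Briarlake=24 Cedarfen=3 Dunmere=19 Greywater=10 Hollowpine=7 Ironridge=6 → close Dunmere (overflow 10)
  19÷6 = 3 each, +1 to first 1
Round 2: Ashgrove=13 Briarlake=27 Cedarfen=6 Greywater=13 Hollowpine=10 Ironridge=9 → close Briarlake (overflow 12)
  27÷5 = 5 each, +1 to first 2
Round 3: Ashgrove=19 Cedarfen=12 Greywater=18 Hollowpine=15 Ironridge=14 → close Greywater (overflow 12)
  18÷4 = 4 each, +1 to first 2
Round 4: Ashgrove=24 Cedarfen=17 Hollowpine=19 Ironridge=18 → close Hollowpine (overflow 14)
  19÷3 = 6 each, +1 to first 1
Round 5: Ashgrove=31 Cedarfen=23 Ironridge=24 → close Ashgrove (overflow 18)
  31÷2 = 15 each, +1 to first 1
Round 6: Cedarfen=39 Ironridge=39 → close Ironridge (overflow 30)
  39÷1 = 39 each, +1 to first 0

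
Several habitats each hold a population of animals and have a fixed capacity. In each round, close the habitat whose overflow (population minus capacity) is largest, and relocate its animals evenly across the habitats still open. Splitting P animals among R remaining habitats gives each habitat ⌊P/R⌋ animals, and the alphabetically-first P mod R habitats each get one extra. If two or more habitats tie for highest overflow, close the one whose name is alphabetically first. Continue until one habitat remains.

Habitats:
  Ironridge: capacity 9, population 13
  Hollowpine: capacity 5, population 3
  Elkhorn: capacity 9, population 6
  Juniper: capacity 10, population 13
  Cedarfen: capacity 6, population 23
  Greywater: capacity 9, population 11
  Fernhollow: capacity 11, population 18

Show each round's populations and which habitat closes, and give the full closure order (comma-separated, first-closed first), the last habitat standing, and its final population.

Round 1: Cedarfen=23 Elkhorn=6 Fernhollow=18 Greywater=11 Hollowpine=3 Ironridge=13 Juniper=13 → close Cedarfen (overflow 17)
  23÷6 = 3 each, +1 to first 5
Round 2: Elkhorn=10 Fernhollow=22 Greywater=15 Hollowpine=7 Ironridge=17 Juniper=16 → close Fernhollow (overflow 11)
  22÷5 = 4 each, +1 to first 2
Round 3: Elkhorn=15 Greywater=20 Hollowpine=11 Ironridge=21 Juniper=20 → close Ironridge (overflow 12)
  21÷4 = 5 each, +1 to first 1
Round 4: Elkhorn=21 Greywater=25 Hollowpine=16 Juniper=25 → close Greywater (overflow 16)
  25÷3 = 8 each, +1 to first 1
Round 5: Elkhorn=30 Hollowpine=24 Juniper=33 → close Juniper (overflow 23)
  33÷2 = 16 each, +1 to first 1
Round 6: Elkhorn=47 Hollowpine=40 → close Elkhorn (overflow 38)
  47÷1 = 47 each, +1 to first 0

Closure order: Cedarfen, Fernhollow, Ironridge, Greywater, Juniper, Elkhorn
Last habitat: Hollowpine with 87 animals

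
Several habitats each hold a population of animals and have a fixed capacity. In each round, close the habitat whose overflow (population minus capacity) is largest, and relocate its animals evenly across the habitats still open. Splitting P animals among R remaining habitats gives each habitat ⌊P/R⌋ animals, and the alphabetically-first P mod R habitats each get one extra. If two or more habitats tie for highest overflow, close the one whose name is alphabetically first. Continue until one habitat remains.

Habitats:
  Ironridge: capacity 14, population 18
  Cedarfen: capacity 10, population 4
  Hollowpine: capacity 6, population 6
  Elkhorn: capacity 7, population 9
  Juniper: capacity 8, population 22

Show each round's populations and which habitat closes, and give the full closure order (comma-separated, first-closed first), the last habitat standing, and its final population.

Round 1: Cedarfen=4 Elkhorn=9 Hollowpine=6 Ironridge=18 Juniper=22 → close Juniper (overflow 14)
  22÷4 = 5 each, +1 to first 2
Round 2: Cedarfen=10 Elkhorn=15 Hollowpine=11 Ironridge=23 → close Ironridge (overflow 9)
  23÷3 = 7 each, +1 to first 2
Round 3: Cedarfen=18 Elkhorn=23 Hollowpine=18 → close Elkhorn (overflow 16)
  23÷2 = 11 each, +1 to first 1
Round 4: Cedarfen=30 Hollowpine=29 → close Hollowpine (overflow 23)
  29÷1 = 29 each, +1 to first 0

Closure order: Juniper, Ironridge, Elkhorn, Hollowpine
Last habitat: Cedarfen with 59 animals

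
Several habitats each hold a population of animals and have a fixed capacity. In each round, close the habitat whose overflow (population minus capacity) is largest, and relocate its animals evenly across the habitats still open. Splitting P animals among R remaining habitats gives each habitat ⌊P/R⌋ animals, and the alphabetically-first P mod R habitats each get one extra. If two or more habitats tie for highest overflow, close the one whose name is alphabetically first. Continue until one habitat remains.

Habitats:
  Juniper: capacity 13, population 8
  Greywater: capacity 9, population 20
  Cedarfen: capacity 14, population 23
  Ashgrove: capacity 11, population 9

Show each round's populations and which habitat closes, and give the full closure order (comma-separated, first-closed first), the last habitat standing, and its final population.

Round 1: Ashgrove=9 Cedarfen=23 Greywater=20 Juniper=8 → close Greywater (overflow 11)
  20÷3 = 6 each, +1 to first 2
Round 2: Ashgrove=16 Cedarfen=30 Juniper=14 → close Cedarfen (overflow 16)
  30÷2 = 15 each, +1 to first 0
Round 3: Ashgrove=31 Juniper=29 → close Ashgrove (overflow 20)
  31÷1 = 31 each, +1 to first 0

Closure order: Greywater, Cedarfen, Ashgrove
Last habitat: Juniper with 60 animals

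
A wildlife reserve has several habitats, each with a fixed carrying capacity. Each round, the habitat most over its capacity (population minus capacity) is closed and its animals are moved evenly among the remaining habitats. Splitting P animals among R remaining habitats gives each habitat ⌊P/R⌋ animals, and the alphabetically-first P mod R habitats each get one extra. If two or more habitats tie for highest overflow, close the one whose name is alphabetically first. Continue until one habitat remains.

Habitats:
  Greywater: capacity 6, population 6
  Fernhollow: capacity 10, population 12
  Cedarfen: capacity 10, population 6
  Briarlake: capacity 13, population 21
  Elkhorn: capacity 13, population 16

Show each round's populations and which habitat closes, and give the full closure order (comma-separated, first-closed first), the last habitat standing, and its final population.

Round 1: Briarlake=21 Cedarfen=6 Elkhorn=16 Fernhollow=12 Greywater=6 → close Briarlake (overflow 8)
  21÷4 = 5 each, +1 to first 1
Round 2: Cedarfen=12 Elkhorn=21 Fernhollow=17 Greywater=11 → close Elkhorn (overflow 8)
  21÷3 = 7 each, +1 to first 0
Round 3: Cedarfen=19 Fernhollow=24 Greywater=18 → close Fernhollow (overflow 14)
  24÷2 = 12 each, +1 to first 0
Round 4: Cedarfen=31 Greywater=30 → close Greywater (overflow 24)
  30÷1 = 30 each, +1 to first 0

Closure order: Briarlake, Elkhorn, Fernhollow, Greywater
Last habitat: Cedarfen with 61 animals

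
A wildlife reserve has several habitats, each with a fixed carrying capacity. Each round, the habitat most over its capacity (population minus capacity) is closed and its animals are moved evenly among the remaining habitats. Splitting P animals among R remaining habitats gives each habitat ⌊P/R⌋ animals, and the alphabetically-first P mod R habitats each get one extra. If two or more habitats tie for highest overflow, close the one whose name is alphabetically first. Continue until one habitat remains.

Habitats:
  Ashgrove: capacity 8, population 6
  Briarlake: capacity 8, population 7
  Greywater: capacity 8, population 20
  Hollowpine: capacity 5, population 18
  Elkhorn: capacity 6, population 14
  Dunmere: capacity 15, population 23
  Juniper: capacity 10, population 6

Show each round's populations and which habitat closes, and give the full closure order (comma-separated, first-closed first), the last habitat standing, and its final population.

Round 1: Ashgrove=6 Briarlake=7 Dunmere=23 Elkhorn=14 Greywater=20 Hollowpine=18 Juniper=6 → close Hollowpine (overflow 13)
  18÷6 = 3 each, +1 to first 0
Round 2: Ashgrove=9 Briarlake=10 Dunmere=26 Elkhorn=17 Greywater=23 Juniper=9 → close Greywater (overflow 15)
  23÷5 = 4 each, +1 to first 3
Round 3: Ashgrove=14 Briarlake=15 Dunmere=31 Elkhorn=21 Juniper=13 → close Dunmere (overflow 16)
  31÷4 = 7 each, +1 to first 3
Round 4: Ashgrove=22 Briarlake=23 Elkhorn=29 Juniper=20 → close Elkhorn (overflow 23)
  29÷3 = 9 each, +1 to first 2
Round 5: Ashgrove=32 Briarlake=33 Juniper=29 → close Briarlake (overflow 25)
  33÷2 = 16 each, +1 to first 1
Round 6: Ashgrove=49 Juniper=45 → close Ashgrove (overflow 41)
  49÷1 = 49 each, +1 to first 0

Closure order: Hollowpine, Greywater, Dunmere, Elkhorn, Briarlake, Ashgrove
Last habitat: Juniper with 94 animals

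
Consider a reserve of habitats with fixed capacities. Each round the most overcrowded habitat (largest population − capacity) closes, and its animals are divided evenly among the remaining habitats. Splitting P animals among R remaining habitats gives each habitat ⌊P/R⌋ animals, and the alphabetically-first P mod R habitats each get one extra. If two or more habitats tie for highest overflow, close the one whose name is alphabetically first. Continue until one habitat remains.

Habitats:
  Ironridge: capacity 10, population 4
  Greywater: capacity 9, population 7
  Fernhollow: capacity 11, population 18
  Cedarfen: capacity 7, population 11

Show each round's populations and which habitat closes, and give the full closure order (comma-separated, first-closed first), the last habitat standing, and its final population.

Round 1: Cedarfen=11 Fernhollow=18 Greywater=7 Ironridge=4 → close Fernhollow (overflow 7)
  18÷3 = 6 each, +1 to first 0
Round 2: Cedarfen=17 Greywater=13 Ironridge=10 → close Cedarfen (overflow 10)
  17÷2 = 8 each, +1 to first 1
Round 3: Greywater=22 Ironridge=18 → close Greywater (overflow 13)
  22÷1 = 22 each, +1 to first 0

Closure order: Fernhollow, Cedarfen, Greywater
Last habitat: Ironridge with 40 animals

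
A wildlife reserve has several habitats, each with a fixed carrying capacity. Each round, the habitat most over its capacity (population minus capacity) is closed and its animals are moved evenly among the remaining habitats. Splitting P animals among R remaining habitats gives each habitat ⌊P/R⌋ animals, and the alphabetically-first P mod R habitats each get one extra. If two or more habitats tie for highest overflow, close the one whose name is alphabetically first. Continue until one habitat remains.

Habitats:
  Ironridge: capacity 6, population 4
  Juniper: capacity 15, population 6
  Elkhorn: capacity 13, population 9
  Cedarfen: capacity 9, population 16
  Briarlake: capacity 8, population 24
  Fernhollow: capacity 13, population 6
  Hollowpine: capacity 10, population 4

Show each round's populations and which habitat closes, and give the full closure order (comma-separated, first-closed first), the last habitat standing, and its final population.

Closure order: Briarlake, Cedarfen, Ironridge, Elkhorn, Hollowpine, Fernhollow
Last habitat: Juniper with 69 animals

Round 1: Briarlake=24 Cedarfen=16 Elkhorn=9 Fernhollow=6 Hollowpine=4 Ironridge=4 Juniper=6 → close Briarlake (overflow 16)
  24÷6 = 4 each, +1 to first 0
Round 2: Cedarfen=20 Elkhorn=13 Fernhollow=10 Hollowpine=8 Ironridge=8 Juniper=10 → close Cedarfen (overflow 11)
  20÷5 = 4 each, +1 to first 0
Round 3: Elkhorn=17 Fernhollow=14 Hollowpine=12 Ironridge=12 Juniper=14 → close Ironridge (overflow 6)
  12÷4 = 3 each, +1 to first 0
Round 4: Elkhorn=20 Fernhollow=17 Hollowpine=15 Juniper=17 → close Elkhorn (overflow 7)
  20÷3 = 6 each, +1 to first 2
Round 5: Fernhollow=24 Hollowpine=22 Juniper=23 → close Hollowpine (overflow 12)
  22÷2 = 11 each, +1 to first 0
Round 6: Fernhollow=35 Juniper=34 → close Fernhollow (overflow 22)
  35÷1 = 35 each, +1 to first 0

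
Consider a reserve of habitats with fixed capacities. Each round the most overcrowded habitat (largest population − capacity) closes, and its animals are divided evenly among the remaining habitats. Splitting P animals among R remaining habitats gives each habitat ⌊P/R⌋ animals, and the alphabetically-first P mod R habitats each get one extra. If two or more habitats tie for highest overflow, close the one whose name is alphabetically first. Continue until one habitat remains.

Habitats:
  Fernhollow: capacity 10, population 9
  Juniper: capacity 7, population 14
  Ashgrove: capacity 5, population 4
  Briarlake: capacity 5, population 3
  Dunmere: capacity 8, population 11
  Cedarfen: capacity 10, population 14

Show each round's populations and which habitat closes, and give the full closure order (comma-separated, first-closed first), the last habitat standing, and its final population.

Round 1: Ashgrove=4 Briarlake=3 Cedarfen=14 Dunmere=11 Fernhollow=9 Juniper=14 → close Juniper (overflow 7)
  14÷5 = 2 each, +1 to first 4
Round 2: Ashgrove=7 Briarlake=6 Cedarfen=17 Dunmere=14 Fernhollow=11 → close Cedarfen (overflow 7)
  17÷4 = 4 each, +1 to first 1
Round 3: Ashgrove=12 Briarlake=10 Dunmere=18 Fernhollow=15 → close Dunmere (overflow 10)
  18÷3 = 6 each, +1 to first 0
Round 4: Ashgrove=18 Briarlake=16 Fernhollow=21 → close Ashgrove (overflow 13)
  18÷2 = 9 each, +1 to first 0
Round 5: Briarlake=25 Fernhollow=30 → close Briarlake (overflow 20)
  25÷1 = 25 each, +1 to first 0

Closure order: Juniper, Cedarfen, Dunmere, Ashgrove, Briarlake
Last habitat: Fernhollow with 55 animals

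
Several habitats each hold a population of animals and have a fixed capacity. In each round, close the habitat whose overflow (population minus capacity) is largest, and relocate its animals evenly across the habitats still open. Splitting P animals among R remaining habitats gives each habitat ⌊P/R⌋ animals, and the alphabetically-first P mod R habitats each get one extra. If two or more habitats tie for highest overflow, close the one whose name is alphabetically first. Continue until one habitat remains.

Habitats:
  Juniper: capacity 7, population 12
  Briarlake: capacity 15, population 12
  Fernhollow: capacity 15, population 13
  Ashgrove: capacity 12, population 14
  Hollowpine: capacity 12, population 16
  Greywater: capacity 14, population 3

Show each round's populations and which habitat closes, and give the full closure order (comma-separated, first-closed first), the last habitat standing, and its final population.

Closure order: Juniper, Hollowpine, Ashgrove, Briarlake, Fernhollow
Last habitat: Greywater with 70 animals

Round 1: Ashgrove=14 Briarlake=12 Fernhollow=13 Greywater=3 Hollowpine=16 Juniper=12 → close Juniper (overflow 5)
  12÷5 = 2 each, +1 to first 2
Round 2: Ashgrove=17 Briarlake=15 Fernhollow=15 Greywater=5 Hollowpine=18 → close Hollowpine (overflow 6)
  18÷4 = 4 each, +1 to first 2
Round 3: Ashgrove=22 Briarlake=20 Fernhollow=19 Greywater=9 → close Ashgrove (overflow 10)
  22÷3 = 7 each, +1 to first 1
Round 4: Briarlake=28 Fernhollow=26 Greywater=16 → close Briarlake (overflow 13)
  28÷2 = 14 each, +1 to first 0
Round 5: Fernhollow=40 Greywater=30 → close Fernhollow (overflow 25)
  40÷1 = 40 each, +1 to first 0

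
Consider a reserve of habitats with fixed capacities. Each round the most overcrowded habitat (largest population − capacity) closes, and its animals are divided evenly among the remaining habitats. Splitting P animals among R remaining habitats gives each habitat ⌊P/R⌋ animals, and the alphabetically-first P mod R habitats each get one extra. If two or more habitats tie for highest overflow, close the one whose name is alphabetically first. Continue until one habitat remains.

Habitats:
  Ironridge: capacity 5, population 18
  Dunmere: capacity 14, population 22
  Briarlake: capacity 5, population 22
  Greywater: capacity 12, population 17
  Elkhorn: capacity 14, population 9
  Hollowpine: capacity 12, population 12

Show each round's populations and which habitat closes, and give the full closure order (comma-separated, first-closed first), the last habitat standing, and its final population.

Closure order: Briarlake, Ironridge, Dunmere, Greywater, Hollowpine
Last habitat: Elkhorn with 100 animals

Round 1: Briarlake=22 Dunmere=22 Elkhorn=9 Greywater=17 Hollowpine=12 Ironridge=18 → close Briarlake (overflow 17)
  22÷5 = 4 each, +1 to first 2
Round 2: Dunmere=27 Elkhorn=14 Greywater=21 Hollowpine=16 Ironridge=22 → close Ironridge (overflow 17)
  22÷4 = 5 each, +1 to first 2
Round 3: Dunmere=33 Elkhorn=20 Greywater=26 Hollowpine=21 → close Dunmere (overflow 19)
  33÷3 = 11 each, +1 to first 0
Round 4: Elkhorn=31 Greywater=37 Hollowpine=32 → close Greywater (overflow 25)
  37÷2 = 18 each, +1 to first 1
Round 5: Elkhorn=50 Hollowpine=50 → close Hollowpine (overflow 38)
  50÷1 = 50 each, +1 to first 0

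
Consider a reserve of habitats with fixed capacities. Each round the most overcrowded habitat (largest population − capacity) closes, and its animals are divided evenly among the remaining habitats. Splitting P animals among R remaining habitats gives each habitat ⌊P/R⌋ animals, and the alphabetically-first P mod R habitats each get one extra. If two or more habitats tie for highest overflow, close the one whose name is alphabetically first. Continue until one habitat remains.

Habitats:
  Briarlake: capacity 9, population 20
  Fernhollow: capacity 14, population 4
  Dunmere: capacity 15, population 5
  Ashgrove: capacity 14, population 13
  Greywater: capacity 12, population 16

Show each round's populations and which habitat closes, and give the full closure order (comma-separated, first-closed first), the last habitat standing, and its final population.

Closure order: Briarlake, Greywater, Ashgrove, Dunmere
Last habitat: Fernhollow with 58 animals

Round 1: Ashgrove=13 Briarlake=20 Dunmere=5 Fernhollow=4 Greywater=16 → close Briarlake (overflow 11)
  20÷4 = 5 each, +1 to first 0
Round 2: Ashgrove=18 Dunmere=10 Fernhollow=9 Greywater=21 → close Greywater (overflow 9)
  21÷3 = 7 each, +1 to first 0
Round 3: Ashgrove=25 Dunmere=17 Fernhollow=16 → close Ashgrove (overflow 11)
  25÷2 = 12 each, +1 to first 1
Round 4: Dunmere=30 Fernhollow=28 → close Dunmere (overflow 15)
  30÷1 = 30 each, +1 to first 0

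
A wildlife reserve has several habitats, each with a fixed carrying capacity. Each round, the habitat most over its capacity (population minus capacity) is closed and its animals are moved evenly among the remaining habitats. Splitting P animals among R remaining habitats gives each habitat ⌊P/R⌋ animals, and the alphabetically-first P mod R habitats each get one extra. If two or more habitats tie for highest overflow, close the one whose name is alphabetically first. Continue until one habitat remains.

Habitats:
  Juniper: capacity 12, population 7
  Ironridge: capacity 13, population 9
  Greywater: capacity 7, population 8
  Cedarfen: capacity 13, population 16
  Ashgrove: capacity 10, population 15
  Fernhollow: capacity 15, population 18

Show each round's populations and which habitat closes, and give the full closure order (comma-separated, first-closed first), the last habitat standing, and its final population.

Round 1: Ashgrove=15 Cedarfen=16 Fernhollow=18 Greywater=8 Ironridge=9 Juniper=7 → close Ashgrove (overflow 5)
  15÷5 = 3 each, +1 to first 0
Round 2: Cedarfen=19 Fernhollow=21 Greywater=11 Ironridge=12 Juniper=10 → close Cedarfen (overflow 6)
  19÷4 = 4 each, +1 to first 3
Round 3: Fernhollow=26 Greywater=16 Ironridge=17 Juniper=14 → close Fernhollow (overflow 11)
  26÷3 = 8 each, +1 to first 2
Round 4: Greywater=25 Ironridge=26 Juniper=22 → close Greywater (overflow 18)
  25÷2 = 12 each, +1 to first 1
Round 5: Ironridge=39 Juniper=34 → close Ironridge (overflow 26)
  39÷1 = 39 each, +1 to first 0

Closure order: Ashgrove, Cedarfen, Fernhollow, Greywater, Ironridge
Last habitat: Juniper with 73 animals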